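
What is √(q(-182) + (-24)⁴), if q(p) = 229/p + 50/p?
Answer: 3*√1221077494/182 ≈ 576.00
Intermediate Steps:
q(p) = 279/p
√(q(-182) + (-24)⁴) = √(279/(-182) + (-24)⁴) = √(279*(-1/182) + 331776) = √(-279/182 + 331776) = √(60382953/182) = 3*√1221077494/182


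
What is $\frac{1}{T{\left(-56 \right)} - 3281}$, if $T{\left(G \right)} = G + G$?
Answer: $- \frac{1}{3393} \approx -0.00029472$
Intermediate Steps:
$T{\left(G \right)} = 2 G$
$\frac{1}{T{\left(-56 \right)} - 3281} = \frac{1}{2 \left(-56\right) - 3281} = \frac{1}{-112 - 3281} = \frac{1}{-3393} = - \frac{1}{3393}$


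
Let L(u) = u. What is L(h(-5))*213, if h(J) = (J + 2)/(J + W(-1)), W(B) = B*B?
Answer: 639/4 ≈ 159.75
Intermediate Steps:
W(B) = B²
h(J) = (2 + J)/(1 + J) (h(J) = (J + 2)/(J + (-1)²) = (2 + J)/(J + 1) = (2 + J)/(1 + J))
L(h(-5))*213 = ((2 - 5)/(1 - 5))*213 = (-3/(-4))*213 = -¼*(-3)*213 = (¾)*213 = 639/4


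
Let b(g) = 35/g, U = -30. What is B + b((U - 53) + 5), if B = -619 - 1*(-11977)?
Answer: 885889/78 ≈ 11358.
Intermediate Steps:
B = 11358 (B = -619 + 11977 = 11358)
B + b((U - 53) + 5) = 11358 + 35/((-30 - 53) + 5) = 11358 + 35/(-83 + 5) = 11358 + 35/(-78) = 11358 + 35*(-1/78) = 11358 - 35/78 = 885889/78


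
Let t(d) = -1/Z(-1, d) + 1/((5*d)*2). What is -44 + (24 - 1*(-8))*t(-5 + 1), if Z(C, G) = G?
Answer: -184/5 ≈ -36.800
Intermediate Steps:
t(d) = -9/(10*d) (t(d) = -1/d + 1/((5*d)*2) = -1/d + 1/(10*d) = -9/(10*d))
-44 + (24 - 1*(-8))*t(-5 + 1) = -44 + (24 - 1*(-8))*(-9/(10*(-5 + 1))) = -44 + (24 + 8)*(-9/10/(-4)) = -44 + 32*(-9/10*(-1/4)) = -44 + 32*(9/40) = -44 + 36/5 = -184/5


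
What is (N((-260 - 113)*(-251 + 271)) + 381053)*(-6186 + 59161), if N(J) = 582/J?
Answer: 15058963792405/746 ≈ 2.0186e+10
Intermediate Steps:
(N((-260 - 113)*(-251 + 271)) + 381053)*(-6186 + 59161) = (582/(((-260 - 113)*(-251 + 271))) + 381053)*(-6186 + 59161) = (582/((-373*20)) + 381053)*52975 = (582/(-7460) + 381053)*52975 = (582*(-1/7460) + 381053)*52975 = (-291/3730 + 381053)*52975 = (1421327399/3730)*52975 = 15058963792405/746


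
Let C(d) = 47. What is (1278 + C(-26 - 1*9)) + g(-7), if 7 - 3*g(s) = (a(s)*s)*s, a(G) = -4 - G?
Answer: 3835/3 ≈ 1278.3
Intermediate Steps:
g(s) = 7/3 - s²*(-4 - s)/3 (g(s) = 7/3 - (-4 - s)*s*s/3 = 7/3 - s*(-4 - s)*s/3 = 7/3 - s²*(-4 - s)/3)
(1278 + C(-26 - 1*9)) + g(-7) = (1278 + 47) + (7/3 + (⅓)*(-7)²*(4 - 7)) = 1325 + (7/3 + (⅓)*49*(-3)) = 1325 + (7/3 - 49) = 1325 - 140/3 = 3835/3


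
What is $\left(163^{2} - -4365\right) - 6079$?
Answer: $24855$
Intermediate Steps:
$\left(163^{2} - -4365\right) - 6079 = \left(26569 + \left(-531 + 4896\right)\right) - 6079 = \left(26569 + 4365\right) - 6079 = 30934 - 6079 = 24855$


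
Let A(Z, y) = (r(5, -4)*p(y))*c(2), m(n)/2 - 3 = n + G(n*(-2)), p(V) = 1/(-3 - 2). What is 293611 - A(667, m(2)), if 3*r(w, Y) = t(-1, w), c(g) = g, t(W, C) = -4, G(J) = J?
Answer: 4404157/15 ≈ 2.9361e+5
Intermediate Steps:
p(V) = -⅕ (p(V) = 1/(-5) = -⅕)
r(w, Y) = -4/3 (r(w, Y) = (⅓)*(-4) = -4/3)
m(n) = 6 - 2*n (m(n) = 6 + 2*(n + n*(-2)) = 6 + 2*(n - 2*n) = 6 + 2*(-n) = 6 - 2*n)
A(Z, y) = 8/15 (A(Z, y) = -4/3*(-⅕)*2 = (4/15)*2 = 8/15)
293611 - A(667, m(2)) = 293611 - 1*8/15 = 293611 - 8/15 = 4404157/15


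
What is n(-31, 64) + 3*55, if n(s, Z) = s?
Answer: 134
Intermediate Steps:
n(-31, 64) + 3*55 = -31 + 3*55 = -31 + 165 = 134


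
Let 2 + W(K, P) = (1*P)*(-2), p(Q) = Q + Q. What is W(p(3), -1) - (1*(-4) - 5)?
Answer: 9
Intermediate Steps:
p(Q) = 2*Q
W(K, P) = -2 - 2*P (W(K, P) = -2 + (1*P)*(-2) = -2 + P*(-2) = -2 - 2*P)
W(p(3), -1) - (1*(-4) - 5) = (-2 - 2*(-1)) - (1*(-4) - 5) = (-2 + 2) - (-4 - 5) = 0 - 1*(-9) = 0 + 9 = 9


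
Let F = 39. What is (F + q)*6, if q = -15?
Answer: 144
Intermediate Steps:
(F + q)*6 = (39 - 15)*6 = 24*6 = 144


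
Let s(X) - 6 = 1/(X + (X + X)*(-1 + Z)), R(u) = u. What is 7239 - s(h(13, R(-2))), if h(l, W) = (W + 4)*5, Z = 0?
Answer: 72331/10 ≈ 7233.1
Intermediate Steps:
h(l, W) = 20 + 5*W (h(l, W) = (4 + W)*5 = 20 + 5*W)
s(X) = 6 - 1/X (s(X) = 6 + 1/(X + (X + X)*(-1 + 0)) = 6 + 1/(X + (2*X)*(-1)) = 6 + 1/(X - 2*X) = 6 + 1/(-X) = 6 - 1/X)
7239 - s(h(13, R(-2))) = 7239 - (6 - 1/(20 + 5*(-2))) = 7239 - (6 - 1/(20 - 10)) = 7239 - (6 - 1/10) = 7239 - (6 - 1*⅒) = 7239 - (6 - ⅒) = 7239 - 1*59/10 = 7239 - 59/10 = 72331/10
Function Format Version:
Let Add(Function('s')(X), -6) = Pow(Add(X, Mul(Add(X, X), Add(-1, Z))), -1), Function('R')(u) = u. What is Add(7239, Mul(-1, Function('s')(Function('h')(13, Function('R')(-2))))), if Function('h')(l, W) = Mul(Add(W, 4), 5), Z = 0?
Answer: Rational(72331, 10) ≈ 7233.1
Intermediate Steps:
Function('h')(l, W) = Add(20, Mul(5, W)) (Function('h')(l, W) = Mul(Add(4, W), 5) = Add(20, Mul(5, W)))
Function('s')(X) = Add(6, Mul(-1, Pow(X, -1))) (Function('s')(X) = Add(6, Pow(Add(X, Mul(Add(X, X), Add(-1, 0))), -1)) = Add(6, Pow(Add(X, Mul(Mul(2, X), -1)), -1)) = Add(6, Pow(Add(X, Mul(-2, X)), -1)) = Add(6, Pow(Mul(-1, X), -1)) = Add(6, Mul(-1, Pow(X, -1))))
Add(7239, Mul(-1, Function('s')(Function('h')(13, Function('R')(-2))))) = Add(7239, Mul(-1, Add(6, Mul(-1, Pow(Add(20, Mul(5, -2)), -1))))) = Add(7239, Mul(-1, Add(6, Mul(-1, Pow(Add(20, -10), -1))))) = Add(7239, Mul(-1, Add(6, Mul(-1, Pow(10, -1))))) = Add(7239, Mul(-1, Add(6, Mul(-1, Rational(1, 10))))) = Add(7239, Mul(-1, Add(6, Rational(-1, 10)))) = Add(7239, Mul(-1, Rational(59, 10))) = Add(7239, Rational(-59, 10)) = Rational(72331, 10)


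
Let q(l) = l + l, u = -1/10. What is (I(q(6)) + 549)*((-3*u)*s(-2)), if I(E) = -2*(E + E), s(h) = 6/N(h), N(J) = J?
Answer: -4509/10 ≈ -450.90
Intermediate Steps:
u = -⅒ (u = -1*⅒ = -⅒ ≈ -0.10000)
q(l) = 2*l
s(h) = 6/h
I(E) = -4*E
(I(q(6)) + 549)*((-3*u)*s(-2)) = (-8*6 + 549)*((-3*(-⅒))*(6/(-2))) = (-4*12 + 549)*(3*(6*(-½))/10) = (-48 + 549)*((3/10)*(-3)) = 501*(-9/10) = -4509/10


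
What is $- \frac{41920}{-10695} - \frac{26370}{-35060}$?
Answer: $\frac{35034847}{7499334} \approx 4.6717$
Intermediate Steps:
$- \frac{41920}{-10695} - \frac{26370}{-35060} = \left(-41920\right) \left(- \frac{1}{10695}\right) - - \frac{2637}{3506} = \frac{8384}{2139} + \frac{2637}{3506} = \frac{35034847}{7499334}$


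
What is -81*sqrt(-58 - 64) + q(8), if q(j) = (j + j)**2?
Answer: 256 - 81*I*sqrt(122) ≈ 256.0 - 894.67*I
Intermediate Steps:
q(j) = 4*j**2 (q(j) = (2*j)**2 = 4*j**2)
-81*sqrt(-58 - 64) + q(8) = -81*sqrt(-58 - 64) + 4*8**2 = -81*I*sqrt(122) + 4*64 = -81*I*sqrt(122) + 256 = 256 - 81*I*sqrt(122)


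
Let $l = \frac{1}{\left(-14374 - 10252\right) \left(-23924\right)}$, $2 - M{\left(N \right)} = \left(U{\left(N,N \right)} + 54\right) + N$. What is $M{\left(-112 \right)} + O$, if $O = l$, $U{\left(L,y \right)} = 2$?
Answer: $\frac{34170840593}{589152424} \approx 58.0$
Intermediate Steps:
$M{\left(N \right)} = -54 - N$ ($M{\left(N \right)} = 2 - \left(\left(2 + 54\right) + N\right) = 2 - \left(56 + N\right) = -54 - N$)
$l = \frac{1}{589152424}$ ($l = \frac{1}{-24626} \left(- \frac{1}{23924}\right) = \left(- \frac{1}{24626}\right) \left(- \frac{1}{23924}\right) = \frac{1}{589152424} \approx 1.6974 \cdot 10^{-9}$)
$O = \frac{1}{589152424} \approx 1.6974 \cdot 10^{-9}$
$M{\left(-112 \right)} + O = \left(-54 - -112\right) + \frac{1}{589152424} = \left(-54 + 112\right) + \frac{1}{589152424} = 58 + \frac{1}{589152424} = \frac{34170840593}{589152424}$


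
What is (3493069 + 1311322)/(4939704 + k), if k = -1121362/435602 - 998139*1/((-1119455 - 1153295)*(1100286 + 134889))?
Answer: 979167790049392591806250/1006744981523224830330363 ≈ 0.97261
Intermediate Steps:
k = -524656048418519637/203806848786743750 (k = -1121362*1/435602 - 998139/(1235175*(-2272750)) = -560681/217801 - 998139/(-2807243981250) = -560681/217801 - 998139*(-1/2807243981250) = -560681/217801 + 332713/935747993750 = -524656048418519637/203806848786743750 ≈ -2.5743)
(3493069 + 1311322)/(4939704 + k) = (3493069 + 1311322)/(4939704 - 524656048418519637/203806848786743750) = 4804391/(1006744981523224830330363/203806848786743750) = 4804391*(203806848786743750/1006744981523224830330363) = 979167790049392591806250/1006744981523224830330363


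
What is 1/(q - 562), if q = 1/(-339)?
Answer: -339/190519 ≈ -0.0017793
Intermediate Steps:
q = -1/339 ≈ -0.0029499
1/(q - 562) = 1/(-1/339 - 562) = 1/(-190519/339) = -339/190519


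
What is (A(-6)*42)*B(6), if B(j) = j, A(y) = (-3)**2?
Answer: 2268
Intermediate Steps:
A(y) = 9
(A(-6)*42)*B(6) = (9*42)*6 = 378*6 = 2268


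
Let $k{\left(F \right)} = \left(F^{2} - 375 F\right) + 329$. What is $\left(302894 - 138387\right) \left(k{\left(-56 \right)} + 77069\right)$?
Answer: $16703053738$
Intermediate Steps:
$k{\left(F \right)} = 329 + F^{2} - 375 F$
$\left(302894 - 138387\right) \left(k{\left(-56 \right)} + 77069\right) = \left(302894 - 138387\right) \left(\left(329 + \left(-56\right)^{2} - -21000\right) + 77069\right) = 164507 \left(\left(329 + 3136 + 21000\right) + 77069\right) = 164507 \left(24465 + 77069\right) = 164507 \cdot 101534 = 16703053738$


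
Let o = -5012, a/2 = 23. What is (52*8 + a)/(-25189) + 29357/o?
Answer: -741789017/126247268 ≈ -5.8757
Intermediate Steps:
a = 46 (a = 2*23 = 46)
(52*8 + a)/(-25189) + 29357/o = (52*8 + 46)/(-25189) + 29357/(-5012) = (416 + 46)*(-1/25189) + 29357*(-1/5012) = 462*(-1/25189) - 29357/5012 = -462/25189 - 29357/5012 = -741789017/126247268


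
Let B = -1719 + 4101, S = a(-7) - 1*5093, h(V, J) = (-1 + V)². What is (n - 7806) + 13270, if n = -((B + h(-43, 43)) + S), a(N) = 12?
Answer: 6227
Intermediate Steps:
S = -5081 (S = 12 - 1*5093 = 12 - 5093 = -5081)
B = 2382
n = 763 (n = -((2382 + (-1 - 43)²) - 5081) = -((2382 + (-44)²) - 5081) = -((2382 + 1936) - 5081) = -(4318 - 5081) = -1*(-763) = 763)
(n - 7806) + 13270 = (763 - 7806) + 13270 = -7043 + 13270 = 6227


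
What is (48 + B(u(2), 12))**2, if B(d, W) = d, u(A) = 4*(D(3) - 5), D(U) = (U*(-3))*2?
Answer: 1936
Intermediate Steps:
D(U) = -6*U (D(U) = -3*U*2 = -6*U)
u(A) = -92 (u(A) = 4*(-6*3 - 5) = 4*(-18 - 5) = 4*(-23) = -92)
(48 + B(u(2), 12))**2 = (48 - 92)**2 = (-44)**2 = 1936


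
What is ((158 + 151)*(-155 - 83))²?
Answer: 5408425764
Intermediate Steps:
((158 + 151)*(-155 - 83))² = (309*(-238))² = (-73542)² = 5408425764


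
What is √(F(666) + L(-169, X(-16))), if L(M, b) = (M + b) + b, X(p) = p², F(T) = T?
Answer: √1009 ≈ 31.765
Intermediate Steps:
L(M, b) = M + 2*b
√(F(666) + L(-169, X(-16))) = √(666 + (-169 + 2*(-16)²)) = √(666 + (-169 + 2*256)) = √(666 + (-169 + 512)) = √(666 + 343) = √1009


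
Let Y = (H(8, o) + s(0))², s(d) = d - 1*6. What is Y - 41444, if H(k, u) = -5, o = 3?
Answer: -41323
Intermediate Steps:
s(d) = -6 + d (s(d) = d - 6 = -6 + d)
Y = 121 (Y = (-5 + (-6 + 0))² = (-5 - 6)² = (-11)² = 121)
Y - 41444 = 121 - 41444 = -41323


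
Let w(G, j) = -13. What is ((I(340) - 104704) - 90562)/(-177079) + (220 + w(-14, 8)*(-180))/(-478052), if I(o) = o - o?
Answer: 23223494898/21163242527 ≈ 1.0974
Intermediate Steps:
I(o) = 0
((I(340) - 104704) - 90562)/(-177079) + (220 + w(-14, 8)*(-180))/(-478052) = ((0 - 104704) - 90562)/(-177079) + (220 - 13*(-180))/(-478052) = (-104704 - 90562)*(-1/177079) + (220 + 2340)*(-1/478052) = -195266*(-1/177079) + 2560*(-1/478052) = 195266/177079 - 640/119513 = 23223494898/21163242527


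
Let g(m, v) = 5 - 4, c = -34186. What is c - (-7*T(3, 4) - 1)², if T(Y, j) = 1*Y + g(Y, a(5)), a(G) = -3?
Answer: -35027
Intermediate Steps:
g(m, v) = 1
T(Y, j) = 1 + Y (T(Y, j) = 1*Y + 1 = Y + 1 = 1 + Y)
c - (-7*T(3, 4) - 1)² = -34186 - (-7*(1 + 3) - 1)² = -34186 - (-7*4 - 1)² = -34186 - (-28 - 1)² = -34186 - 1*(-29)² = -34186 - 1*841 = -34186 - 841 = -35027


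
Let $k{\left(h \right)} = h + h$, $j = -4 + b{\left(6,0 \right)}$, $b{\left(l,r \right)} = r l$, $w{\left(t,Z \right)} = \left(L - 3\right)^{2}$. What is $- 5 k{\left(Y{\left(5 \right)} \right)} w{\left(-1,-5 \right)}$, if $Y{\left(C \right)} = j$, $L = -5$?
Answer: $2560$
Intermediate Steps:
$w{\left(t,Z \right)} = 64$ ($w{\left(t,Z \right)} = \left(-5 - 3\right)^{2} = \left(-8\right)^{2} = 64$)
$b{\left(l,r \right)} = l r$
$j = -4$ ($j = -4 + 6 \cdot 0 = -4 + 0 = -4$)
$Y{\left(C \right)} = -4$
$k{\left(h \right)} = 2 h$
$- 5 k{\left(Y{\left(5 \right)} \right)} w{\left(-1,-5 \right)} = - 5 \cdot 2 \left(-4\right) 64 = \left(-5\right) \left(-8\right) 64 = 40 \cdot 64 = 2560$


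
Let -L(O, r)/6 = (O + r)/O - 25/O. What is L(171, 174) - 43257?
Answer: -2466289/57 ≈ -43268.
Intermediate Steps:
L(O, r) = 150/O - 6*(O + r)/O (L(O, r) = -6*((O + r)/O - 25/O) = -6*(-25/O + (O + r)/O) = 150/O - 6*(O + r)/O)
L(171, 174) - 43257 = 6*(25 - 1*171 - 1*174)/171 - 43257 = 6*(1/171)*(25 - 171 - 174) - 43257 = 6*(1/171)*(-320) - 43257 = -640/57 - 43257 = -2466289/57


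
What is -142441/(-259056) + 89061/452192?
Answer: 5467654193/7321440672 ≈ 0.74680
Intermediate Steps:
-142441/(-259056) + 89061/452192 = -142441*(-1/259056) + 89061*(1/452192) = 142441/259056 + 89061/452192 = 5467654193/7321440672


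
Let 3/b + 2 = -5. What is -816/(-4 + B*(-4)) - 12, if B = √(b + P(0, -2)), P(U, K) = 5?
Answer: -1728/25 + 816*√14/25 ≈ 53.008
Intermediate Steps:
b = -3/7 (b = 3/(-2 - 5) = 3/(-7) = 3*(-⅐) = -3/7 ≈ -0.42857)
B = 4*√14/7 (B = √(-3/7 + 5) = √(32/7) = 4*√14/7 ≈ 2.1381)
-816/(-4 + B*(-4)) - 12 = -816/(-4 + (4*√14/7)*(-4)) - 12 = -816/(-4 - 16*√14/7) - 12 = -12 - 816/(-4 - 16*√14/7)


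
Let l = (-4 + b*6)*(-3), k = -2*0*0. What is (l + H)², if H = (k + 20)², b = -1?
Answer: 184900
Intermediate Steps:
k = 0 (k = 0*0 = 0)
H = 400 (H = (0 + 20)² = 20² = 400)
l = 30 (l = (-4 - 1*6)*(-3) = (-4 - 6)*(-3) = -10*(-3) = 30)
(l + H)² = (30 + 400)² = 430² = 184900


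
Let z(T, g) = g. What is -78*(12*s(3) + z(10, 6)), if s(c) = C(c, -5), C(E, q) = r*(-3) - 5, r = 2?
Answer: 9828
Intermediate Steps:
C(E, q) = -11 (C(E, q) = 2*(-3) - 5 = -6 - 5 = -11)
s(c) = -11
-78*(12*s(3) + z(10, 6)) = -78*(12*(-11) + 6) = -78*(-132 + 6) = -78*(-126) = 9828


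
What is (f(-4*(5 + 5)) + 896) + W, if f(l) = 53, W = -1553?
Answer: -604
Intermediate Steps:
(f(-4*(5 + 5)) + 896) + W = (53 + 896) - 1553 = 949 - 1553 = -604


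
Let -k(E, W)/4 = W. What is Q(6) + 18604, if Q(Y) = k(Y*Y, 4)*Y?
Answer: 18508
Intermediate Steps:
k(E, W) = -4*W
Q(Y) = -16*Y (Q(Y) = (-4*4)*Y = -16*Y)
Q(6) + 18604 = -16*6 + 18604 = -96 + 18604 = 18508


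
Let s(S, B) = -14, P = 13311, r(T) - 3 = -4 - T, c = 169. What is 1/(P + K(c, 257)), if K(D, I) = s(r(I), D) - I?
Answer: 1/13040 ≈ 7.6687e-5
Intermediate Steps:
r(T) = -1 - T (r(T) = 3 + (-4 - T) = -1 - T)
K(D, I) = -14 - I
1/(P + K(c, 257)) = 1/(13311 + (-14 - 1*257)) = 1/(13311 + (-14 - 257)) = 1/(13311 - 271) = 1/13040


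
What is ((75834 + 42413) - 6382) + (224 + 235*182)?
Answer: 154859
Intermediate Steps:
((75834 + 42413) - 6382) + (224 + 235*182) = (118247 - 6382) + (224 + 42770) = 111865 + 42994 = 154859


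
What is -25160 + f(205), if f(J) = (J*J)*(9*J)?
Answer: 77510965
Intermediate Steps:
f(J) = 9*J**3 (f(J) = J**2*(9*J) = 9*J**3)
-25160 + f(205) = -25160 + 9*205**3 = -25160 + 9*8615125 = -25160 + 77536125 = 77510965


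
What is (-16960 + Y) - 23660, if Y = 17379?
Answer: -23241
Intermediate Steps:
(-16960 + Y) - 23660 = (-16960 + 17379) - 23660 = 419 - 23660 = -23241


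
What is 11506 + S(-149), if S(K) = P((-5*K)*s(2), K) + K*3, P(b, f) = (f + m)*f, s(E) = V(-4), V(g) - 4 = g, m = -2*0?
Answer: 33260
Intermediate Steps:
m = 0
V(g) = 4 + g
s(E) = 0 (s(E) = 4 - 4 = 0)
P(b, f) = f² (P(b, f) = (f + 0)*f = f*f = f²)
S(K) = K² + 3*K (S(K) = K² + K*3 = K² + 3*K)
11506 + S(-149) = 11506 - 149*(3 - 149) = 11506 - 149*(-146) = 11506 + 21754 = 33260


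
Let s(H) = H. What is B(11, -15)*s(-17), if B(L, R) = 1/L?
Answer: -17/11 ≈ -1.5455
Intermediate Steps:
B(11, -15)*s(-17) = -17/11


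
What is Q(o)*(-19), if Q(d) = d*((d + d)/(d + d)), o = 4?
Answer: -76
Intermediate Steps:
Q(d) = d (Q(d) = d*((2*d)/((2*d))) = d*((2*d)*(1/(2*d))) = d*1 = d)
Q(o)*(-19) = 4*(-19) = -76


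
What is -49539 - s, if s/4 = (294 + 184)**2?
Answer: -963475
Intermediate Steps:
s = 913936 (s = 4*(294 + 184)**2 = 4*478**2 = 4*228484 = 913936)
-49539 - s = -49539 - 1*913936 = -49539 - 913936 = -963475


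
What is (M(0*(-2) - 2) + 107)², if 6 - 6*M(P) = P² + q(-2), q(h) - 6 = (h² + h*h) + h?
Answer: 99856/9 ≈ 11095.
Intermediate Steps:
q(h) = 6 + h + 2*h² (q(h) = 6 + ((h² + h*h) + h) = 6 + ((h² + h²) + h) = 6 + (2*h² + h) = 6 + (h + 2*h²) = 6 + h + 2*h²)
M(P) = -1 - P²/6 (M(P) = 1 - (P² + (6 - 2 + 2*(-2)²))/6 = 1 - (P² + (6 - 2 + 2*4))/6 = 1 - (P² + (6 - 2 + 8))/6 = 1 - (P² + 12)/6 = 1 - (12 + P²)/6 = 1 + (-2 - P²/6) = -1 - P²/6)
(M(0*(-2) - 2) + 107)² = ((-1 - (0*(-2) - 2)²/6) + 107)² = ((-1 - (0 - 2)²/6) + 107)² = ((-1 - ⅙*(-2)²) + 107)² = ((-1 - ⅙*4) + 107)² = ((-1 - ⅔) + 107)² = (-5/3 + 107)² = (316/3)² = 99856/9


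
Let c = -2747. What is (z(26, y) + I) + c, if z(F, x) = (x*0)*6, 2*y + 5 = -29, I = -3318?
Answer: -6065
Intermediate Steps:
y = -17 (y = -5/2 + (½)*(-29) = -5/2 - 29/2 = -17)
z(F, x) = 0 (z(F, x) = 0*6 = 0)
(z(26, y) + I) + c = (0 - 3318) - 2747 = -3318 - 2747 = -6065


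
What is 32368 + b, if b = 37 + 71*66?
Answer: 37091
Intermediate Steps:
b = 4723 (b = 37 + 4686 = 4723)
32368 + b = 32368 + 4723 = 37091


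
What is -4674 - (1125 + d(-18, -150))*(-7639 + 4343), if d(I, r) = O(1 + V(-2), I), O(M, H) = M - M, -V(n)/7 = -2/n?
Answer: 3703326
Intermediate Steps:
V(n) = 14/n (V(n) = -(-14)/n = 14/n)
O(M, H) = 0
d(I, r) = 0
-4674 - (1125 + d(-18, -150))*(-7639 + 4343) = -4674 - (1125 + 0)*(-7639 + 4343) = -4674 - 1125*(-3296) = -4674 - 1*(-3708000) = -4674 + 3708000 = 3703326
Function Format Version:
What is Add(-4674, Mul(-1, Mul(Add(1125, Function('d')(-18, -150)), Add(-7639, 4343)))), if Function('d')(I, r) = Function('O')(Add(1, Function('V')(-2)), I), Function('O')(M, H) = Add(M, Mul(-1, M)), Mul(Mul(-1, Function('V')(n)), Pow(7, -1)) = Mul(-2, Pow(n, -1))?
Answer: 3703326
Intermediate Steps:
Function('V')(n) = Mul(14, Pow(n, -1)) (Function('V')(n) = Mul(-7, Mul(-2, Pow(n, -1))) = Mul(14, Pow(n, -1)))
Function('O')(M, H) = 0
Function('d')(I, r) = 0
Add(-4674, Mul(-1, Mul(Add(1125, Function('d')(-18, -150)), Add(-7639, 4343)))) = Add(-4674, Mul(-1, Mul(Add(1125, 0), Add(-7639, 4343)))) = Add(-4674, Mul(-1, Mul(1125, -3296))) = Add(-4674, Mul(-1, -3708000)) = Add(-4674, 3708000) = 3703326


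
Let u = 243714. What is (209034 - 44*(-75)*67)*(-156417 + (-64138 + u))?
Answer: 9961473306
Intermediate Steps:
(209034 - 44*(-75)*67)*(-156417 + (-64138 + u)) = (209034 - 44*(-75)*67)*(-156417 + (-64138 + 243714)) = (209034 + 3300*67)*(-156417 + 179576) = (209034 + 221100)*23159 = 430134*23159 = 9961473306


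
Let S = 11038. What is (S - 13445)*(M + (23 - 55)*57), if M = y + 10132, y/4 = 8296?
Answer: -99871244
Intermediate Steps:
y = 33184 (y = 4*8296 = 33184)
M = 43316 (M = 33184 + 10132 = 43316)
(S - 13445)*(M + (23 - 55)*57) = (11038 - 13445)*(43316 + (23 - 55)*57) = -2407*(43316 - 32*57) = -2407*(43316 - 1824) = -2407*41492 = -99871244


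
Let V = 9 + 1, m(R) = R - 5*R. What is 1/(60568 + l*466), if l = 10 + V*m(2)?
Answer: 1/27948 ≈ 3.5781e-5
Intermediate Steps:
m(R) = -4*R
V = 10
l = -70 (l = 10 + 10*(-4*2) = 10 + 10*(-8) = 10 - 80 = -70)
1/(60568 + l*466) = 1/(60568 - 70*466) = 1/(60568 - 32620) = 1/27948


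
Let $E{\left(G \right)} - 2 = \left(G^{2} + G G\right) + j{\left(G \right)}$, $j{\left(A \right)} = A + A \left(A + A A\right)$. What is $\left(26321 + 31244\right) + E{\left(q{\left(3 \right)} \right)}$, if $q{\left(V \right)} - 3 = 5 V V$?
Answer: $175119$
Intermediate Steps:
$j{\left(A \right)} = A + A \left(A + A^{2}\right)$
$q{\left(V \right)} = 3 + 5 V^{2}$ ($q{\left(V \right)} = 3 + 5 V V = 3 + 5 V^{2}$)
$E{\left(G \right)} = 2 + 2 G^{2} + G \left(1 + G + G^{2}\right)$ ($E{\left(G \right)} = 2 + \left(\left(G^{2} + G G\right) + G \left(1 + G + G^{2}\right)\right) = 2 + \left(\left(G^{2} + G^{2}\right) + G \left(1 + G + G^{2}\right)\right) = 2 + \left(2 G^{2} + G \left(1 + G + G^{2}\right)\right) = 2 + 2 G^{2} + G \left(1 + G + G^{2}\right)$)
$\left(26321 + 31244\right) + E{\left(q{\left(3 \right)} \right)} = \left(26321 + 31244\right) + \left(2 + \left(3 + 5 \cdot 3^{2}\right) + \left(3 + 5 \cdot 3^{2}\right)^{3} + 3 \left(3 + 5 \cdot 3^{2}\right)^{2}\right) = 57565 + \left(2 + \left(3 + 5 \cdot 9\right) + \left(3 + 5 \cdot 9\right)^{3} + 3 \left(3 + 5 \cdot 9\right)^{2}\right) = 57565 + \left(2 + \left(3 + 45\right) + \left(3 + 45\right)^{3} + 3 \left(3 + 45\right)^{2}\right) = 57565 + \left(2 + 48 + 48^{3} + 3 \cdot 48^{2}\right) = 57565 + \left(2 + 48 + 110592 + 3 \cdot 2304\right) = 57565 + \left(2 + 48 + 110592 + 6912\right) = 57565 + 117554 = 175119$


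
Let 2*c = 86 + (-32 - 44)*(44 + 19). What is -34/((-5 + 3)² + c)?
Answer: 34/2347 ≈ 0.014487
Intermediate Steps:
c = -2351 (c = (86 + (-32 - 44)*(44 + 19))/2 = (86 - 76*63)/2 = (86 - 4788)/2 = (½)*(-4702) = -2351)
-34/((-5 + 3)² + c) = -34/((-5 + 3)² - 2351) = -34/((-2)² - 2351) = -34/(4 - 2351) = -34/(-2347) = -1/2347*(-34) = 34/2347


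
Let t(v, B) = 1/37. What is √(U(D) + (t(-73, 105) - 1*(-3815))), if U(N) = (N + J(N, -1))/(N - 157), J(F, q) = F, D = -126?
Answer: 6*√11621783842/10471 ≈ 61.773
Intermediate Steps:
t(v, B) = 1/37
U(N) = 2*N/(-157 + N) (U(N) = (N + N)/(N - 157) = (2*N)/(-157 + N) = 2*N/(-157 + N))
√(U(D) + (t(-73, 105) - 1*(-3815))) = √(2*(-126)/(-157 - 126) + (1/37 - 1*(-3815))) = √(2*(-126)/(-283) + (1/37 + 3815)) = √(2*(-126)*(-1/283) + 141156/37) = √(252/283 + 141156/37) = √(39956472/10471) = 6*√11621783842/10471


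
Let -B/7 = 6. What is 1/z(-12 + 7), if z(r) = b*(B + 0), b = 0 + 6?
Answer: -1/252 ≈ -0.0039683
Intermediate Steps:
B = -42 (B = -7*6 = -42)
b = 6
z(r) = -252 (z(r) = 6*(-42 + 0) = 6*(-42) = -252)
1/z(-12 + 7) = 1/(-252) = -1/252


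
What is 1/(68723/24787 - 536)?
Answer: -24787/13217109 ≈ -0.0018754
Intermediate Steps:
1/(68723/24787 - 536) = 1/(-13217109/24787) = -24787/13217109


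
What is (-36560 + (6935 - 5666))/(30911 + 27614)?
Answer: -35291/58525 ≈ -0.60301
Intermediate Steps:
(-36560 + (6935 - 5666))/(30911 + 27614) = (-36560 + 1269)/58525 = -35291*1/58525 = -35291/58525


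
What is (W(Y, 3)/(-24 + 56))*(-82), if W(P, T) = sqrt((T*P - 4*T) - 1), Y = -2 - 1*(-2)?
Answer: -41*I*sqrt(13)/16 ≈ -9.2392*I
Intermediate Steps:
Y = 0 (Y = -2 + 2 = 0)
W(P, T) = sqrt(-1 - 4*T + P*T) (W(P, T) = sqrt((P*T - 4*T) - 1) = sqrt((-4*T + P*T) - 1) = sqrt(-1 - 4*T + P*T))
(W(Y, 3)/(-24 + 56))*(-82) = (sqrt(-1 - 4*3 + 0*3)/(-24 + 56))*(-82) = (sqrt(-1 - 12 + 0)/32)*(-82) = (sqrt(-13)/32)*(-82) = ((I*sqrt(13))/32)*(-82) = (I*sqrt(13)/32)*(-82) = -41*I*sqrt(13)/16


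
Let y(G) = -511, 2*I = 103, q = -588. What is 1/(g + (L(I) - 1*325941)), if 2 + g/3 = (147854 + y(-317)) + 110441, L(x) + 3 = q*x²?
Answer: -1/1112121 ≈ -8.9918e-7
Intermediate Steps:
I = 103/2 (I = (½)*103 = 103/2 ≈ 51.500)
L(x) = -3 - 588*x²
g = 773346 (g = -6 + 3*((147854 - 511) + 110441) = -6 + 3*(147343 + 110441) = -6 + 3*257784 = -6 + 773352 = 773346)
1/(g + (L(I) - 1*325941)) = 1/(773346 + ((-3 - 588*(103/2)²) - 1*325941)) = 1/(773346 + ((-3 - 588*10609/4) - 325941)) = 1/(773346 + ((-3 - 1559523) - 325941)) = 1/(773346 + (-1559526 - 325941)) = 1/(773346 - 1885467) = 1/(-1112121) = -1/1112121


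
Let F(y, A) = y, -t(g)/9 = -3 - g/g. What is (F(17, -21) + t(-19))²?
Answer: 2809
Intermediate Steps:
t(g) = 36 (t(g) = -9*(-3 - g/g) = -9*(-3 - 1*1) = -9*(-3 - 1) = -9*(-4) = 36)
(F(17, -21) + t(-19))² = (17 + 36)² = 53² = 2809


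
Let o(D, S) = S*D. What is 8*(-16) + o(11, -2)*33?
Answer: -854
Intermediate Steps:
o(D, S) = D*S
8*(-16) + o(11, -2)*33 = 8*(-16) + (11*(-2))*33 = -128 - 22*33 = -128 - 726 = -854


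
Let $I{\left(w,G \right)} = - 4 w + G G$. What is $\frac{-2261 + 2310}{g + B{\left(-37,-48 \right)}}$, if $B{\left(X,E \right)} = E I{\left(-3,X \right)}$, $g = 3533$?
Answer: $- \frac{7}{8965} \approx -0.00078081$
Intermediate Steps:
$I{\left(w,G \right)} = G^{2} - 4 w$ ($I{\left(w,G \right)} = - 4 w + G^{2} = G^{2} - 4 w$)
$B{\left(X,E \right)} = E \left(12 + X^{2}\right)$ ($B{\left(X,E \right)} = E \left(X^{2} - -12\right) = E \left(X^{2} + 12\right) = E \left(12 + X^{2}\right)$)
$\frac{-2261 + 2310}{g + B{\left(-37,-48 \right)}} = \frac{-2261 + 2310}{3533 - 48 \left(12 + \left(-37\right)^{2}\right)} = \frac{49}{3533 - 48 \left(12 + 1369\right)} = \frac{49}{3533 - 66288} = \frac{49}{-62755} = 49 \left(- \frac{1}{62755}\right) = - \frac{7}{8965}$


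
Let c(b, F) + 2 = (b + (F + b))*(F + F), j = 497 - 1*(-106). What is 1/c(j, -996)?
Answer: -1/418322 ≈ -2.3905e-6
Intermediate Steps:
j = 603 (j = 497 + 106 = 603)
c(b, F) = -2 + 2*F*(F + 2*b) (c(b, F) = -2 + (b + (F + b))*(F + F) = -2 + (F + 2*b)*(2*F) = -2 + 2*F*(F + 2*b))
1/c(j, -996) = 1/(-2 + 2*(-996)² + 4*(-996)*603) = 1/(-2 + 2*992016 - 2402352) = 1/(-2 + 1984032 - 2402352) = 1/(-418322) = -1/418322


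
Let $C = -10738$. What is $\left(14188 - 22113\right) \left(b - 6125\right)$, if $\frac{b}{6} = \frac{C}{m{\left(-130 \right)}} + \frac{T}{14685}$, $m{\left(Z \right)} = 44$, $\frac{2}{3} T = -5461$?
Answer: $\frac{58907908705}{979} \approx 6.0172 \cdot 10^{7}$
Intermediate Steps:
$T = - \frac{16383}{2}$ ($T = \frac{3}{2} \left(-5461\right) = - \frac{16383}{2} \approx -8191.5$)
$b = - \frac{7183998}{4895}$ ($b = 6 \left(- \frac{10738}{44} - \frac{16383}{2 \cdot 14685}\right) = 6 \left(\left(-10738\right) \frac{1}{44} - \frac{5461}{9790}\right) = 6 \left(- \frac{5369}{22} - \frac{5461}{9790}\right) = 6 \left(- \frac{1197333}{4895}\right) = - \frac{7183998}{4895} \approx -1467.6$)
$\left(14188 - 22113\right) \left(b - 6125\right) = \left(14188 - 22113\right) \left(- \frac{7183998}{4895} - 6125\right) = \left(14188 - 22113\right) \left(- \frac{37165873}{4895}\right) = \left(-7925\right) \left(- \frac{37165873}{4895}\right) = \frac{58907908705}{979}$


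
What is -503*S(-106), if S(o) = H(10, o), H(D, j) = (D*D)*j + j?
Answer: 5385118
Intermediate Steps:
H(D, j) = j + j*D**2 (H(D, j) = D**2*j + j = j*D**2 + j = j + j*D**2)
S(o) = 101*o (S(o) = o*(1 + 10**2) = o*(1 + 100) = o*101 = 101*o)
-503*S(-106) = -50803*(-106) = -503*(-10706) = 5385118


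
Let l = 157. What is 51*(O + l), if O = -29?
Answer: 6528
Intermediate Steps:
51*(O + l) = 51*(-29 + 157) = 51*128 = 6528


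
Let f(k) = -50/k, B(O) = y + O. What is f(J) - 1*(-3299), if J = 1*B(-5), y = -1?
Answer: 9922/3 ≈ 3307.3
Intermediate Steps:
B(O) = -1 + O
J = -6 (J = 1*(-1 - 5) = 1*(-6) = -6)
f(J) - 1*(-3299) = -50/(-6) - 1*(-3299) = -50*(-⅙) + 3299 = 25/3 + 3299 = 9922/3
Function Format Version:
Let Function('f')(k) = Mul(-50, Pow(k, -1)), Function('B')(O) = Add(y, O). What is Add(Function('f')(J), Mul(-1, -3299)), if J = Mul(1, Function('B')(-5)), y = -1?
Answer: Rational(9922, 3) ≈ 3307.3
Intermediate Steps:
Function('B')(O) = Add(-1, O)
J = -6 (J = Mul(1, Add(-1, -5)) = Mul(1, -6) = -6)
Add(Function('f')(J), Mul(-1, -3299)) = Add(Mul(-50, Pow(-6, -1)), Mul(-1, -3299)) = Add(Mul(-50, Rational(-1, 6)), 3299) = Add(Rational(25, 3), 3299) = Rational(9922, 3)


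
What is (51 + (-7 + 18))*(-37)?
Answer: -2294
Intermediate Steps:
(51 + (-7 + 18))*(-37) = (51 + 11)*(-37) = 62*(-37) = -2294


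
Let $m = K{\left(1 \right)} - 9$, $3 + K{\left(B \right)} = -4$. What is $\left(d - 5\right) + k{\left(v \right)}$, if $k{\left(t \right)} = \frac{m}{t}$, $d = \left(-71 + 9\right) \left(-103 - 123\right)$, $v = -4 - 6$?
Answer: $\frac{70043}{5} \approx 14009.0$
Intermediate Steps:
$K{\left(B \right)} = -7$ ($K{\left(B \right)} = -3 - 4 = -7$)
$v = -10$ ($v = -4 - 6 = -10$)
$m = -16$ ($m = -7 - 9 = -16$)
$d = 14012$ ($d = \left(-62\right) \left(-226\right) = 14012$)
$k{\left(t \right)} = - \frac{16}{t}$
$\left(d - 5\right) + k{\left(v \right)} = \left(14012 - 5\right) - \frac{16}{-10} = 14007 - - \frac{8}{5} = 14007 + \frac{8}{5} = \frac{70043}{5}$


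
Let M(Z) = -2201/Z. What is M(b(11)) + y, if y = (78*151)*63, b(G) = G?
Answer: 8159953/11 ≈ 7.4181e+5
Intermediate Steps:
y = 742014 (y = 11778*63 = 742014)
M(b(11)) + y = -2201/11 + 742014 = 8159953/11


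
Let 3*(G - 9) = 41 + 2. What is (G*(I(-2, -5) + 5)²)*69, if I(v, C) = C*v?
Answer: 362250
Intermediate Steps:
G = 70/3 (G = 9 + (41 + 2)/3 = 9 + (⅓)*43 = 9 + 43/3 = 70/3 ≈ 23.333)
(G*(I(-2, -5) + 5)²)*69 = (70*(-5*(-2) + 5)²/3)*69 = (70*(10 + 5)²/3)*69 = ((70/3)*15²)*69 = ((70/3)*225)*69 = 5250*69 = 362250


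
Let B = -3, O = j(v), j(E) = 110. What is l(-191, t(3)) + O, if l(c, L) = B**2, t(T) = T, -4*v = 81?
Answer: 119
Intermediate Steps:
v = -81/4 (v = -1/4*81 = -81/4 ≈ -20.250)
O = 110
l(c, L) = 9 (l(c, L) = (-3)**2 = 9)
l(-191, t(3)) + O = 9 + 110 = 119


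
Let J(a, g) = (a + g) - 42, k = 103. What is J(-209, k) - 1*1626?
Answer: -1774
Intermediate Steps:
J(a, g) = -42 + a + g
J(-209, k) - 1*1626 = (-42 - 209 + 103) - 1*1626 = -148 - 1626 = -1774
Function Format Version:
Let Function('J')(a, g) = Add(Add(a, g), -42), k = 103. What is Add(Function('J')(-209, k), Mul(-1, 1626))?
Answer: -1774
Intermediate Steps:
Function('J')(a, g) = Add(-42, a, g)
Add(Function('J')(-209, k), Mul(-1, 1626)) = Add(Add(-42, -209, 103), Mul(-1, 1626)) = Add(-148, -1626) = -1774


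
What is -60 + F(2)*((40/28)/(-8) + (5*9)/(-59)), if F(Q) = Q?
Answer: -51115/826 ≈ -61.883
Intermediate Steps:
-60 + F(2)*((40/28)/(-8) + (5*9)/(-59)) = -60 + 2*((40/28)/(-8) + (5*9)/(-59)) = -60 + 2*((40*(1/28))*(-⅛) + 45*(-1/59)) = -60 + 2*((10/7)*(-⅛) - 45/59) = -60 + 2*(-5/28 - 45/59) = -60 + 2*(-1555/1652) = -60 - 1555/826 = -51115/826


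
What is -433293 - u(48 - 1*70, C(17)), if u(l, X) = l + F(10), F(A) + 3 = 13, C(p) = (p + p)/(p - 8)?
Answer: -433281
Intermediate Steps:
C(p) = 2*p/(-8 + p) (C(p) = (2*p)/(-8 + p) = 2*p/(-8 + p))
F(A) = 10 (F(A) = -3 + 13 = 10)
u(l, X) = 10 + l (u(l, X) = l + 10 = 10 + l)
-433293 - u(48 - 1*70, C(17)) = -433293 - (10 + (48 - 1*70)) = -433293 - (10 + (48 - 70)) = -433293 - (10 - 22) = -433293 - 1*(-12) = -433293 + 12 = -433281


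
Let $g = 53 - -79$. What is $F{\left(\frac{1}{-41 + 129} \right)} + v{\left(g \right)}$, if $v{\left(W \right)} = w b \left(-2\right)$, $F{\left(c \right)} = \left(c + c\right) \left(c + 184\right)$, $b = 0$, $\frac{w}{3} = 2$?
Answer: $\frac{16193}{3872} \approx 4.1821$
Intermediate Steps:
$w = 6$ ($w = 3 \cdot 2 = 6$)
$g = 132$ ($g = 53 + 79 = 132$)
$F{\left(c \right)} = 2 c \left(184 + c\right)$
$v{\left(W \right)} = 0$ ($v{\left(W \right)} = 6 \cdot 0 \left(-2\right) = 0 \left(-2\right) = 0$)
$F{\left(\frac{1}{-41 + 129} \right)} + v{\left(g \right)} = \frac{2 \left(184 + \frac{1}{-41 + 129}\right)}{-41 + 129} + 0 = \frac{2 \left(184 + \frac{1}{88}\right)}{88} + 0 = 2 \cdot \frac{1}{88} \left(184 + \frac{1}{88}\right) + 0 = 2 \cdot \frac{1}{88} \cdot \frac{16193}{88} + 0 = \frac{16193}{3872} + 0 = \frac{16193}{3872}$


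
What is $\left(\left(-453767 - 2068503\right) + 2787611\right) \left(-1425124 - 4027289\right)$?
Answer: $-1446748717833$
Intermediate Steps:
$\left(\left(-453767 - 2068503\right) + 2787611\right) \left(-1425124 - 4027289\right) = \left(\left(-453767 - 2068503\right) + 2787611\right) \left(-5452413\right) = \left(-2522270 + 2787611\right) \left(-5452413\right) = 265341 \left(-5452413\right) = -1446748717833$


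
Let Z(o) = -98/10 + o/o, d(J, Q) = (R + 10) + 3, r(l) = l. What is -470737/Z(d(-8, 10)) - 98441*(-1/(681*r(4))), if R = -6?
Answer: 400985584/7491 ≈ 53529.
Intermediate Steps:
d(J, Q) = 7 (d(J, Q) = (-6 + 10) + 3 = 4 + 3 = 7)
Z(o) = -44/5 (Z(o) = -98*1/10 + 1 = -49/5 + 1 = -44/5)
-470737/Z(d(-8, 10)) - 98441*(-1/(681*r(4))) = -470737/(-44/5) - 98441/(4*(-681)) = -470737*(-5/44) - 98441/(-2724) = 2353685/44 - 98441*(-1/2724) = 2353685/44 + 98441/2724 = 400985584/7491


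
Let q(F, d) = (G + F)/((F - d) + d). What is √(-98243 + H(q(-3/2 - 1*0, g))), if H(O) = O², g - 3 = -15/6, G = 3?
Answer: I*√98242 ≈ 313.44*I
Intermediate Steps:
g = ½ (g = 3 - 15/6 = 3 - 15*⅙ = 3 - 5/2 = ½ ≈ 0.50000)
q(F, d) = (3 + F)/F (q(F, d) = (3 + F)/((F - d) + d) = (3 + F)/F)
√(-98243 + H(q(-3/2 - 1*0, g))) = √(-98243 + ((3 + (-3/2 - 1*0))/(-3/2 - 1*0))²) = √(-98243 + ((3 + (-3*½ + 0))/(-3*½ + 0))²) = √(-98243 + ((3 + (-3/2 + 0))/(-3/2 + 0))²) = √(-98243 + ((3 - 3/2)/(-3/2))²) = √(-98243 + (-⅔*3/2)²) = √(-98243 + (-1)²) = √(-98243 + 1) = √(-98242) = I*√98242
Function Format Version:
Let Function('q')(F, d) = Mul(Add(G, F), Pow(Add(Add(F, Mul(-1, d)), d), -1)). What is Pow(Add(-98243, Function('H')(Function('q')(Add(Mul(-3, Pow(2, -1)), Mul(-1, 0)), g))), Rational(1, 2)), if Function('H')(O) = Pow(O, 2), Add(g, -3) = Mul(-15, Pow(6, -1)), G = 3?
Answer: Mul(I, Pow(98242, Rational(1, 2))) ≈ Mul(313.44, I)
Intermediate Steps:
g = Rational(1, 2) (g = Add(3, Mul(-15, Pow(6, -1))) = Add(3, Mul(-15, Rational(1, 6))) = Add(3, Rational(-5, 2)) = Rational(1, 2) ≈ 0.50000)
Function('q')(F, d) = Mul(Pow(F, -1), Add(3, F)) (Function('q')(F, d) = Mul(Add(3, F), Pow(Add(Add(F, Mul(-1, d)), d), -1)) = Mul(Add(3, F), Pow(F, -1)) = Mul(Pow(F, -1), Add(3, F)))
Pow(Add(-98243, Function('H')(Function('q')(Add(Mul(-3, Pow(2, -1)), Mul(-1, 0)), g))), Rational(1, 2)) = Pow(Add(-98243, Pow(Mul(Pow(Add(Mul(-3, Pow(2, -1)), Mul(-1, 0)), -1), Add(3, Add(Mul(-3, Pow(2, -1)), Mul(-1, 0)))), 2)), Rational(1, 2)) = Pow(Add(-98243, Pow(Mul(Pow(Add(Mul(-3, Rational(1, 2)), 0), -1), Add(3, Add(Mul(-3, Rational(1, 2)), 0))), 2)), Rational(1, 2)) = Pow(Add(-98243, Pow(Mul(Pow(Add(Rational(-3, 2), 0), -1), Add(3, Add(Rational(-3, 2), 0))), 2)), Rational(1, 2)) = Pow(Add(-98243, Pow(Mul(Pow(Rational(-3, 2), -1), Add(3, Rational(-3, 2))), 2)), Rational(1, 2)) = Pow(Add(-98243, Pow(Mul(Rational(-2, 3), Rational(3, 2)), 2)), Rational(1, 2)) = Pow(Add(-98243, Pow(-1, 2)), Rational(1, 2)) = Pow(Add(-98243, 1), Rational(1, 2)) = Pow(-98242, Rational(1, 2)) = Mul(I, Pow(98242, Rational(1, 2)))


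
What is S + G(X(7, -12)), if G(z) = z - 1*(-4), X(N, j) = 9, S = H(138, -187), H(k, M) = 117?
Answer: 130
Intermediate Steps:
S = 117
G(z) = 4 + z (G(z) = z + 4 = 4 + z)
S + G(X(7, -12)) = 117 + (4 + 9) = 117 + 13 = 130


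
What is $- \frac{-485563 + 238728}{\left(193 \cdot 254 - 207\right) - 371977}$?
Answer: $- \frac{246835}{323162} \approx -0.76381$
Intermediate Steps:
$- \frac{-485563 + 238728}{\left(193 \cdot 254 - 207\right) - 371977} = - \frac{-246835}{\left(49022 - 207\right) - 371977} = - \frac{-246835}{48815 - 371977} = - \frac{-246835}{-323162} = - \frac{\left(-246835\right) \left(-1\right)}{323162} = \left(-1\right) \frac{246835}{323162} = - \frac{246835}{323162}$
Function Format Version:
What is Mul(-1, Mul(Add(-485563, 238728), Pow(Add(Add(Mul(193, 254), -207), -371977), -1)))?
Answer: Rational(-246835, 323162) ≈ -0.76381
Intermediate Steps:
Mul(-1, Mul(Add(-485563, 238728), Pow(Add(Add(Mul(193, 254), -207), -371977), -1))) = Mul(-1, Mul(-246835, Pow(Add(Add(49022, -207), -371977), -1))) = Mul(-1, Mul(-246835, Pow(Add(48815, -371977), -1))) = Mul(-1, Mul(-246835, Pow(-323162, -1))) = Mul(-1, Mul(-246835, Rational(-1, 323162))) = Mul(-1, Rational(246835, 323162)) = Rational(-246835, 323162)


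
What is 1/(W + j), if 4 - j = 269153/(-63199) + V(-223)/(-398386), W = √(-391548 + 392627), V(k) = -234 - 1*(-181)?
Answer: -5235274003976453492338/640753904971048581088795 + 633911381328342950596*√1079/640753904971048581088795 ≈ 0.024327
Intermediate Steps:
V(k) = -53 (V(k) = -234 + 181 = -53)
W = √1079 ≈ 32.848
j = 207933824767/25177596814 (j = 4 - (269153/(-63199) - 53/(-398386)) = 4 - (269153*(-1/63199) - 53*(-1/398386)) = 4 - (-269153/63199 + 53/398386) = 4 - 1*(-107223437511/25177596814) = 4 + 107223437511/25177596814 = 207933824767/25177596814 ≈ 8.2587)
1/(W + j) = 1/(√1079 + 207933824767/25177596814) = 1/(207933824767/25177596814 + √1079)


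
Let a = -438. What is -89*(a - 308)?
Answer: 66394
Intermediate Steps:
-89*(a - 308) = -89*(-438 - 308) = -89*(-746) = 66394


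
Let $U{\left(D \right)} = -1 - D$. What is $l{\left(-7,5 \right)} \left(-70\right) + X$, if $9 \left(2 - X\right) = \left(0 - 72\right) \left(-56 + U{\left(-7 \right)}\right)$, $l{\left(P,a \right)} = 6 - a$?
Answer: $-468$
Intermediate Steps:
$X = -398$ ($X = 2 - \frac{\left(0 - 72\right) \left(-56 - -6\right)}{9} = 2 - \frac{\left(-72\right) \left(-56 + \left(-1 + 7\right)\right)}{9} = 2 - \frac{\left(-72\right) \left(-56 + 6\right)}{9} = 2 - \frac{\left(-72\right) \left(-50\right)}{9} = 2 - 400 = -398$)
$l{\left(-7,5 \right)} \left(-70\right) + X = \left(6 - 5\right) \left(-70\right) - 398 = 1 \left(-70\right) - 398 = -70 - 398 = -468$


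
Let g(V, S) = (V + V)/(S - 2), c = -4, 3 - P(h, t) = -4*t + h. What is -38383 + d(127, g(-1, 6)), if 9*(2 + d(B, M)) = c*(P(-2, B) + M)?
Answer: -347515/9 ≈ -38613.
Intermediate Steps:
P(h, t) = 3 - h + 4*t (P(h, t) = 3 - (-4*t + h) = 3 - (h - 4*t) = 3 + (-h + 4*t) = 3 - h + 4*t)
g(V, S) = 2*V/(-2 + S) (g(V, S) = (2*V)/(-2 + S) = 2*V/(-2 + S))
d(B, M) = -38/9 - 16*B/9 - 4*M/9 (d(B, M) = -2 + (-4*((3 - 1*(-2) + 4*B) + M))/9 = -2 + (-4*((3 + 2 + 4*B) + M))/9 = -2 + (-4*((5 + 4*B) + M))/9 = -2 + (-4*(5 + M + 4*B))/9 = -2 + (-20 - 16*B - 4*M)/9 = -2 + (-20/9 - 16*B/9 - 4*M/9) = -38/9 - 16*B/9 - 4*M/9)
-38383 + d(127, g(-1, 6)) = -38383 + (-38/9 - 16/9*127 - 8*(-1)/(9*(-2 + 6))) = -38383 + (-38/9 - 2032/9 - 8*(-1)/(9*4)) = -38383 + (-38/9 - 2032/9 - 4/9*(-1/2)) = -38383 + (-38/9 - 2032/9 + 2/9) = -38383 - 2068/9 = -347515/9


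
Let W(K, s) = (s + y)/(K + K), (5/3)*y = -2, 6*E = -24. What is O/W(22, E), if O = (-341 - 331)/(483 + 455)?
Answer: 5280/871 ≈ 6.0620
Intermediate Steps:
E = -4 (E = (⅙)*(-24) = -4)
y = -6/5 (y = (⅗)*(-2) = -6/5 ≈ -1.2000)
W(K, s) = (-6/5 + s)/(2*K) (W(K, s) = (s - 6/5)/(K + K) = (-6/5 + s)/((2*K)) = (-6/5 + s)*(1/(2*K)) = (-6/5 + s)/(2*K))
O = -48/67 (O = -672/938 = -672*1/938 = -48/67 ≈ -0.71642)
O/W(22, E) = -48*220/(-6 + 5*(-4))/67 = -48*220/(-6 - 20)/67 = -48/(67*((⅒)*(1/22)*(-26))) = -48/(67*(-13/110)) = -48/67*(-110/13) = 5280/871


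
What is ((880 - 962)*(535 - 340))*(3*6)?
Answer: -287820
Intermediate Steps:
((880 - 962)*(535 - 340))*(3*6) = -82*195*18 = -15990*18 = -287820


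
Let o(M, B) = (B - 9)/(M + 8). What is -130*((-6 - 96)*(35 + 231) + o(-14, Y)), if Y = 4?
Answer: 10581155/3 ≈ 3.5271e+6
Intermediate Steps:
o(M, B) = (-9 + B)/(8 + M)
-130*((-6 - 96)*(35 + 231) + o(-14, Y)) = -130*((-6 - 96)*(35 + 231) + (-9 + 4)/(8 - 14)) = -130*(-102*266 - 5/(-6)) = -130*(-27132 - 1/6*(-5)) = -130*(-27132 + 5/6) = -130*(-162787/6) = 10581155/3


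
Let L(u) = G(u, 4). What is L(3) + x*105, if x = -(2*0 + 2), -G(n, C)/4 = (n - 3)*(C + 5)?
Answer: -210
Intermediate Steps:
G(n, C) = -4*(-3 + n)*(5 + C) (G(n, C) = -4*(n - 3)*(C + 5) = -4*(-3 + n)*(5 + C))
L(u) = 108 - 36*u (L(u) = 60 - 20*u + 12*4 - 4*4*u = 60 - 20*u + 48 - 16*u = 108 - 36*u)
x = -2 (x = -(0 + 2) = -1*2 = -2)
L(3) + x*105 = (108 - 36*3) - 2*105 = (108 - 108) - 210 = 0 - 210 = -210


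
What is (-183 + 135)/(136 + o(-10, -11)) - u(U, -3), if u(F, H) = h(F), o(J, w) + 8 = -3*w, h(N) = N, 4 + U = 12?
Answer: -1336/161 ≈ -8.2981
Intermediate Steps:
U = 8 (U = -4 + 12 = 8)
o(J, w) = -8 - 3*w
u(F, H) = F
(-183 + 135)/(136 + o(-10, -11)) - u(U, -3) = (-183 + 135)/(136 + (-8 - 3*(-11))) - 1*8 = -48/(136 + (-8 + 33)) - 8 = -48/(136 + 25) - 8 = -48/161 - 8 = -1336/161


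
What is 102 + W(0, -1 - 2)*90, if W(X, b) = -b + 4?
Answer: 732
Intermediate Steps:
W(X, b) = 4 - b
102 + W(0, -1 - 2)*90 = 102 + (4 - (-1 - 2))*90 = 102 + (4 - 1*(-3))*90 = 102 + (4 + 3)*90 = 102 + 7*90 = 102 + 630 = 732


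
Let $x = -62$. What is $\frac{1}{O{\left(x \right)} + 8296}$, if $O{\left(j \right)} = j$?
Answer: $\frac{1}{8234} \approx 0.00012145$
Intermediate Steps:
$\frac{1}{O{\left(x \right)} + 8296} = \frac{1}{-62 + 8296} = \frac{1}{8234}$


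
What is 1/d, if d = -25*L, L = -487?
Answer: 1/12175 ≈ 8.2136e-5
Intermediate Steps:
d = 12175 (d = -25*(-487) = 12175)
1/d = 1/12175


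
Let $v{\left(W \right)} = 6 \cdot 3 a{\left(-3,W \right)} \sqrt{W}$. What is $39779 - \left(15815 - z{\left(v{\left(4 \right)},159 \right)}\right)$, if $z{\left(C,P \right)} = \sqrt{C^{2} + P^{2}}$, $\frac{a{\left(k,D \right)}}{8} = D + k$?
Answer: $23964 + 15 \sqrt{481} \approx 24293.0$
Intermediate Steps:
$a{\left(k,D \right)} = 8 D + 8 k$ ($a{\left(k,D \right)} = 8 \left(D + k\right) = 8 D + 8 k$)
$v{\left(W \right)} = \sqrt{W} \left(-432 + 144 W\right)$ ($v{\left(W \right)} = 6 \cdot 3 \left(8 W + 8 \left(-3\right)\right) \sqrt{W} = 18 \left(8 W - 24\right) \sqrt{W} = 18 \left(-24 + 8 W\right) \sqrt{W} = \left(-432 + 144 W\right) \sqrt{W} = \sqrt{W} \left(-432 + 144 W\right)$)
$39779 - \left(15815 - z{\left(v{\left(4 \right)},159 \right)}\right) = 39779 - \left(15815 - \sqrt{\left(144 \sqrt{4} \left(-3 + 4\right)\right)^{2} + 159^{2}}\right) = 39779 - \left(15815 - \sqrt{\left(144 \cdot 2 \cdot 1\right)^{2} + 25281}\right) = 39779 - \left(15815 - \sqrt{288^{2} + 25281}\right) = 39779 - \left(15815 - \sqrt{82944 + 25281}\right) = 39779 - \left(15815 - \sqrt{108225}\right) = 39779 - \left(15815 - 15 \sqrt{481}\right) = 23964 + 15 \sqrt{481}$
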